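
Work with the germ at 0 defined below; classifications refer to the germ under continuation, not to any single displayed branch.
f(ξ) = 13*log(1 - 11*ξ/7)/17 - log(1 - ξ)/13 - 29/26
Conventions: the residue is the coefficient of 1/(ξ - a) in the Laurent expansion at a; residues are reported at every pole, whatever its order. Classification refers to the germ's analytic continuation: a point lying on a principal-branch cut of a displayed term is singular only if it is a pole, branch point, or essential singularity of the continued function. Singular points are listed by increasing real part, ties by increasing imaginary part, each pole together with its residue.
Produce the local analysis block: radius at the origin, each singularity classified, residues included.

Radius of convergence at 0: 7/11.
At 7/11: a logarithmic branch point.
At 1: a logarithmic branch point.

Branch term (13/17)*log(1 - ξ/(7/11)): its argument vanishes at ξ = 7/11, a logarithmic branch point, modulus 7/11.
Branch term (-1/13)*log(1 - ξ/(1)): its argument vanishes at ξ = 1, a logarithmic branch point, modulus 1.
The radius of convergence is the smallest modulus among the singular points: 7/11.
List the singular points by increasing real part (a conjugate pair: the negative imaginary part first).


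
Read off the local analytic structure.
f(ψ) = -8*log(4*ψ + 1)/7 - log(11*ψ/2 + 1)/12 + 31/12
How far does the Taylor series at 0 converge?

Branch term (-1/12)*log(1 - ψ/(-2/11)): its argument vanishes at ψ = -2/11, a logarithmic branch point, modulus 2/11.
Branch term (-8/7)*log(1 - ψ/(-1/4)): its argument vanishes at ψ = -1/4, a logarithmic branch point, modulus 1/4.
The radius of convergence is the smallest modulus among the singular points: 2/11.

The radius of convergence is 2/11.


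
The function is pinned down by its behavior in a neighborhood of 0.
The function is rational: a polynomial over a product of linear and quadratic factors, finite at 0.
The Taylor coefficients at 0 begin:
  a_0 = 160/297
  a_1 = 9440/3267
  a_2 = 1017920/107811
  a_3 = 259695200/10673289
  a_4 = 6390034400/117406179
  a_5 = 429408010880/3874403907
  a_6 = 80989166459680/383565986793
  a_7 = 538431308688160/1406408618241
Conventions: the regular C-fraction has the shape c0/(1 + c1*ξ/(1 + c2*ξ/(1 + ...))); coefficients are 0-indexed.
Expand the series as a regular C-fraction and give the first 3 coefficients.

The regular C-fraction coefficients are [160/297, -59/11, 371/177].

Taylor coefficients (read off): a_0 = 160/297, a_1 = 9440/3267, a_2 = 1017920/107811.
c0 = a_0 = 160/297. Peel one level at a time: if S = 1 + c*ξ/S' with S'(0) = 1, then c is the ξ-coefficient of S and S' = c*ξ/(S - 1).
S_1 = c0/f = 1 + (-59/11)*ξ + (371/33)*ξ^2 + ...; c1 = -59/11.
S_2 = c1*ξ/(S_1 - 1) = 1 + (371/177)*ξ + ...; c2 = 371/177.


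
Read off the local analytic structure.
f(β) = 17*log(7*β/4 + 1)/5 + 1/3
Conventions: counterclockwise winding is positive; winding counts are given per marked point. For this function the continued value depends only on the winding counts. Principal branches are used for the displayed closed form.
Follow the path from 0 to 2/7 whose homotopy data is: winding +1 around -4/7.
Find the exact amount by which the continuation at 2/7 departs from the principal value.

The rational part is single-valued and drops out of the difference; each branch term changes only by its own monodromy.
(17/5)*log(1 - β/(-4/7)): each positive loop around -4/7 adds 2*pi*i to the log, so winding +1 contributes (17/5)*(1)*2*pi*i = (34/5)*pi*i.
Summing the contributions at β = 2/7 gives (34/5)*pi*i.

Continued minus principal equals (34/5)*pi*i.


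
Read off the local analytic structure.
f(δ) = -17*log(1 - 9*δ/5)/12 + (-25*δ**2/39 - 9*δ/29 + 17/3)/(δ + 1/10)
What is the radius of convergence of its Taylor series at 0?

Denominator factor (δ + 1/10): pole of order 1 at -1/10, modulus 1/10.
Branch term (-17/12)*log(1 - δ/(5/9)): its argument vanishes at δ = 5/9, a logarithmic branch point, modulus 5/9.
The radius of convergence is the smallest modulus among the singular points: 1/10.

The radius of convergence is 1/10.


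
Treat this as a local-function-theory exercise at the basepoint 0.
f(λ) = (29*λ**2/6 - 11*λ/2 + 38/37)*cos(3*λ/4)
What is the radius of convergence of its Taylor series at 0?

The factor cos(3*λ/4) is entire and contributes no finite singular point.
The polynomial part has no poles.
No finite singular points: the Taylor series at 0 converges everywhere.

The radius of convergence is infinite.


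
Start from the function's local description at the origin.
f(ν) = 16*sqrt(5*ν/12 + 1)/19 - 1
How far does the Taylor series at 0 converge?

The radius of convergence is 12/5.

Branch term (16/19)*sqrt(1 - ν/(-12/5)): its argument vanishes at ν = -12/5, a square-root branch point, modulus 12/5.
The radius of convergence is the smallest modulus among the singular points: 12/5.


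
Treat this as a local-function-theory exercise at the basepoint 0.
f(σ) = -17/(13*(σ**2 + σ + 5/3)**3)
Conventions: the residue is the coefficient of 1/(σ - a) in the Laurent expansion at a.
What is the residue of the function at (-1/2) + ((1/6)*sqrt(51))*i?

The factor σ**2 + σ + 5/3 splits as (σ - a)(σ - a') with a = (-1/2) + ((1/6)*sqrt(51))*i, a' = (-1/2) - ((1/6)*sqrt(51))*i. At the order-3 pole a set g(σ) = (σ - a)^3*f(σ) = [-17/13] / (σ - a')^3.
Order-3 pole: residue = g''(a)/2; g''((-1/2) + ((1/6)*sqrt(51))*i) = ((108/3757)*sqrt(51))*i, so the residue is ((54/3757)*sqrt(51))*i.

The residue is ((54/3757)*sqrt(51))*i.


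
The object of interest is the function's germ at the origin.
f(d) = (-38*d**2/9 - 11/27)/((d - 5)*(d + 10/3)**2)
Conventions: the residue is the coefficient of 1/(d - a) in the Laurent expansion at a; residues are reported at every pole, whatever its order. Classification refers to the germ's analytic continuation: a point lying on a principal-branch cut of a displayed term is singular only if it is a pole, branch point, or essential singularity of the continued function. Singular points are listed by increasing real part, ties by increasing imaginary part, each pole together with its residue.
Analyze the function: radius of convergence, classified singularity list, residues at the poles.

Radius of convergence at 0: 10/3.
At -10/3: a pole of order 2; residue -15167/5625.
At 5: a pole of order 1; residue -2861/1875.

Denominator factor (d - 5): pole of order 1 at 5, modulus 5.
Denominator factor (d + 10/3)^2: pole of order 2 at -10/3, modulus 10/3.
The radius of convergence is the smallest modulus among the singular points: 10/3.
At the order-2 pole -10/3 set g(d) = (d - (-10/3))^2*f(d) = (-38*d**2/9 - 11/27)/(d - 5).
Order-2 pole: residue = g'(a); g'(-10/3) = -15167/5625, so the residue is -15167/5625.
At the order-1 pole 5 set g(d) = (d - (5))*f(d) = (-38*d**2/9 - 11/27)/(d + 10/3)**2.
Simple pole: residue = g(a) at a = 5, which is -2861/1875.
List the singular points by increasing real part (a conjugate pair: the negative imaginary part first).


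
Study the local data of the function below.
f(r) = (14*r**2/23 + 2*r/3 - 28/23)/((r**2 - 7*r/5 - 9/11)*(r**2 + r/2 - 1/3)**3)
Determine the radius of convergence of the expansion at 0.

The radius of convergence is -1/4 + (1/12)*sqrt(57).

Denominator factor (r**2 - 7*r/5 - 9/11): discriminant 1439/275, real irrational roots 7/10 + (1/110)*sqrt(15829) and 7/10 - (1/110)*sqrt(15829); poles of order 1, moduli 7/10 + (1/110)*sqrt(15829) and -7/10 + (1/110)*sqrt(15829).
Denominator factor (r**2 + r/2 - 1/3)^3: discriminant 19/12, real irrational roots -1/4 + (1/12)*sqrt(57) and -1/4 - (1/12)*sqrt(57); poles of order 3, moduli -1/4 + (1/12)*sqrt(57) and 1/4 + (1/12)*sqrt(57).
The radius of convergence is the smallest modulus among the singular points: -1/4 + (1/12)*sqrt(57).


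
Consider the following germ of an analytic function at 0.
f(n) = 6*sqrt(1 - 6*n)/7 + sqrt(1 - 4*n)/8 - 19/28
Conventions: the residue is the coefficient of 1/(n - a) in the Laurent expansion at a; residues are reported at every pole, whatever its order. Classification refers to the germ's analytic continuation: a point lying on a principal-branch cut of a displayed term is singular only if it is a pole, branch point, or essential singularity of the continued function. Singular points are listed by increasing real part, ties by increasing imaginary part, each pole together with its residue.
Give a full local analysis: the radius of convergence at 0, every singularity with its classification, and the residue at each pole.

Radius of convergence at 0: 1/6.
At 1/6: an algebraic (square-root) branch point.
At 1/4: an algebraic (square-root) branch point.

Branch term (6/7)*sqrt(1 - n/(1/6)): its argument vanishes at n = 1/6, a square-root branch point, modulus 1/6.
Branch term (1/8)*sqrt(1 - n/(1/4)): its argument vanishes at n = 1/4, a square-root branch point, modulus 1/4.
The radius of convergence is the smallest modulus among the singular points: 1/6.
List the singular points by increasing real part (a conjugate pair: the negative imaginary part first).


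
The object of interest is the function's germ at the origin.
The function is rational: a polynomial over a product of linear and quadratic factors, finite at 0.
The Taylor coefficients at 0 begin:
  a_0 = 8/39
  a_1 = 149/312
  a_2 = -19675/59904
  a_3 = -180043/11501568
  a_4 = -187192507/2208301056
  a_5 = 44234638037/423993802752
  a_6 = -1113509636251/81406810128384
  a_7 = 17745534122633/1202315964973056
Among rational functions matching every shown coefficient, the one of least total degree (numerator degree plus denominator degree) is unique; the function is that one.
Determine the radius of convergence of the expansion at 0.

No rational of total degree below 5 reproduces all 8 coefficients; solving the [2/3] Pade equations on them gives f(v) = (-10*v**2/13 + 19*v/9 + 32/39)/((v + 3/2)*(v**2 - 9*v/8 + 8/3)), whose expansion matches every shown term.
Denominator factor (v**2 - 9*v/8 + 8/3): discriminant -1805/192, complex-conjugate roots (9/16) + ((19/48)*sqrt(15))*i and (9/16) - ((19/48)*sqrt(15))*i; poles of order 1, moduli (2/3)*sqrt(6) and (2/3)*sqrt(6).
Denominator factor (v + 3/2): pole of order 1 at -3/2, modulus 3/2.
The radius of convergence is the smallest modulus among the singular points: 3/2.

The radius of convergence is 3/2.


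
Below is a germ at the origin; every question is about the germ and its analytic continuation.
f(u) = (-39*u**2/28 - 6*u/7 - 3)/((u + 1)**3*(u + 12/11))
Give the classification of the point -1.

The point is a pole of order 3.

The denominator factor u + 1 vanishes at -1 and appears to the power 3; the numerator there equals -99/28, nonzero, and no other factor vanishes.
Hence a pole whose order is the multiplicity, 3.


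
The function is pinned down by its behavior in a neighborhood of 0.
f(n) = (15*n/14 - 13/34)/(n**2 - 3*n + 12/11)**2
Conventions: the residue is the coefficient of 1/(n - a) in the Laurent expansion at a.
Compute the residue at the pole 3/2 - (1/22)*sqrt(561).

The factor n**2 - 3*n + 12/11 splits as (n - a)(n - a') with a = 3/2 - (1/22)*sqrt(561), a' = 3/2 + (1/22)*sqrt(561). At the order-2 pole a set g(n) = (n - a)^2*f(n) = [15*n/14 - 13/34] / (n - a')^2.
Order-2 pole: residue = g'(a); g'(3/2 - (1/22)*sqrt(561)) = (6413/619038)*sqrt(561), so the residue is (6413/619038)*sqrt(561).

The residue is (6413/619038)*sqrt(561).


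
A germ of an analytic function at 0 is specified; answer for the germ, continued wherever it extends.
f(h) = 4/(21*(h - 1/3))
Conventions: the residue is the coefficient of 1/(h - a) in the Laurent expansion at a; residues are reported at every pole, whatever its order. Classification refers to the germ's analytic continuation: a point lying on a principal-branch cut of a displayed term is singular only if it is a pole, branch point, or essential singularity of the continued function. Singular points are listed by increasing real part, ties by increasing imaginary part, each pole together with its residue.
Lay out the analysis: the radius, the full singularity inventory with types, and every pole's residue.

Radius of convergence at 0: 1/3.
At 1/3: a pole of order 1; residue 4/21.

Denominator factor (h - 1/3): pole of order 1 at 1/3, modulus 1/3.
The radius of convergence is the smallest modulus among the singular points: 1/3.
At the order-1 pole 1/3 set g(h) = (h - (1/3))*f(h) = 4/21.
Simple pole: residue = g(a) at a = 1/3, which is 4/21.


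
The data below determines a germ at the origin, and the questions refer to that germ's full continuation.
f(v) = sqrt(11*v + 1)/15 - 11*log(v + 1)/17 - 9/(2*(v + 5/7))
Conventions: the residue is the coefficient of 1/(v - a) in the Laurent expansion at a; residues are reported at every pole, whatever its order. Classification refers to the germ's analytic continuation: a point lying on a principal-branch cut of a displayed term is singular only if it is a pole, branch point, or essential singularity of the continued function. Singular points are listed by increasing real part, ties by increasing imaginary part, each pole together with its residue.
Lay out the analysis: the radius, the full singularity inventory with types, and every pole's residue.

Radius of convergence at 0: 1/11.
At -1: a logarithmic branch point.
At -5/7: a pole of order 1; residue -9/2.
At -1/11: an algebraic (square-root) branch point.

Denominator factor (v + 5/7): pole of order 1 at -5/7, modulus 5/7.
Branch term (-11/17)*log(1 - v/(-1)): its argument vanishes at v = -1, a logarithmic branch point, modulus 1.
Branch term (1/15)*sqrt(1 - v/(-1/11)): its argument vanishes at v = -1/11, a square-root branch point, modulus 1/11.
The radius of convergence is the smallest modulus among the singular points: 1/11.
The branch terms are analytic at -5/7 and contribute nothing to the residue; only the rational part matters.
At the order-1 pole -5/7 set g(v) = (v - (-5/7))*(rational part) = -9/2.
Simple pole: residue = g(a) at a = -5/7, which is -9/2.
List the singular points by increasing real part (a conjugate pair: the negative imaginary part first).


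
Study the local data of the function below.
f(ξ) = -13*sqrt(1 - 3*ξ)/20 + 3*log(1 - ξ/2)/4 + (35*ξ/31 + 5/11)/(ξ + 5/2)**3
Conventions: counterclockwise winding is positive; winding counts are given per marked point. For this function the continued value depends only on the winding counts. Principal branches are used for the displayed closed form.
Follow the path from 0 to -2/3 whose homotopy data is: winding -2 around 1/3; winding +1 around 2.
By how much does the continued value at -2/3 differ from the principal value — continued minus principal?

Continued minus principal equals (3/2)*pi*i.

The rational part is single-valued and drops out of the difference; each branch term changes only by its own monodromy.
(3/4)*log(1 - ξ/(2)): each positive loop around 2 adds 2*pi*i to the log, so winding +1 contributes (3/4)*(1)*2*pi*i = (3/2)*pi*i.
(-13/20)*sqrt(1 - ξ/(1/3)): winding -2 is even, the square root returns to the same sheet, contribution 0.
Summing the contributions at ξ = -2/3 gives (3/2)*pi*i.


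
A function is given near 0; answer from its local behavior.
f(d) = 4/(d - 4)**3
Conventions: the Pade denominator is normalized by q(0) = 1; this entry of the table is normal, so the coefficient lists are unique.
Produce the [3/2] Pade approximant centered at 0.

Taylor coefficients needed (expand at 0): a_0 = -1/16, a_1 = -3/64, a_2 = -3/128, a_3 = -5/512, a_4 = -15/4096, a_5 = -21/16384.
Write the denominator as Q(d) = 1 + q1*d + q2*d^2. Requiring Q*f - P = O(d^6) with deg P <= 3 kills the coefficients of d^4..d^5 in Q*f:
  d^4: a_4 + q1*a_3 + q2*a_2 = 0, i.e. -15/4096 + (-5/512)*q1 + (-3/128)*q2 = 0.
  d^5: a_5 + q1*a_4 + q2*a_3 = 0, i.e. -21/16384 + (-15/4096)*q1 + (-5/512)*q2 = 0.
Solving this linear system: q1 = -3/5, q2 = 3/32.
The numerator is Q*f truncated at degree 3: P0 = a_0 = -1/16; P1 = a_1 + q1*a_0 = -3/320; P2 = a_2 + q1*a_1 + q2*a_0 = -3/2560; P3 = a_3 + q1*a_2 + q2*a_1 = -1/10240.

The Pade approximant has numerator coefficients [-1/16, -3/320, -3/2560, -1/10240]; denominator coefficients [1, -3/5, 3/32].


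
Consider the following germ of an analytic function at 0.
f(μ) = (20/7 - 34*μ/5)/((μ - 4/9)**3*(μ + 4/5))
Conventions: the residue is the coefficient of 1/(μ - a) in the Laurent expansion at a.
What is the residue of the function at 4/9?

The residue is 1323135/307328.

At the order-3 pole 4/9 set g(μ) = (μ - (4/9))^3*f(μ) = (20/7 - 34*μ/5)/(μ + 4/5).
Order-3 pole: residue = g''(a)/2; g''(4/9) = 1323135/153664, so the residue is 1323135/307328.


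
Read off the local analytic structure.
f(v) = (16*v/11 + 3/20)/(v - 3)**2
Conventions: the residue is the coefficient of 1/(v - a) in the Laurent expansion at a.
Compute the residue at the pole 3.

At the order-2 pole 3 set g(v) = (v - (3))^2*f(v) = 16*v/11 + 3/20.
Order-2 pole: residue = g'(a); g'(3) = 16/11, so the residue is 16/11.

The residue is 16/11.


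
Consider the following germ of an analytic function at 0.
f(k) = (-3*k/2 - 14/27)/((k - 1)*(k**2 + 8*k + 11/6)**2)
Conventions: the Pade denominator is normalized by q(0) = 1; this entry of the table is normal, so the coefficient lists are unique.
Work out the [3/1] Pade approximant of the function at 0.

Taylor coefficients needed (expand at 0): a_0 = 56/363, a_1 = -2978/3993, a_2 = 175850/43923, a_3 = -9691850/483153, a_4 = 523863410/5314683.
Write the denominator as Q(k) = 1 + q1*k. Requiring Q*f - P = O(k^5) with deg P <= 3 kills the coefficients of k^4..k^4 in Q*f:
  k^4: a_4 + q1*a_3 = 0, i.e. 523863410/5314683 + (-9691850/483153)*q1 = 0.
Solving this linear system: q1 = 7483763/1523005.
The numerator is Q*f truncated at degree 3: P0 = a_0 = 56/363; P1 = a_1 + q1*a_0 = 2257246/184283605; P2 = a_2 + q1*a_1 = 686888512/2027119655; P3 = a_3 + q1*a_2 = -1724357880/4459663241.

The Pade approximant has numerator coefficients [56/363, 2257246/184283605, 686888512/2027119655, -1724357880/4459663241]; denominator coefficients [1, 7483763/1523005].


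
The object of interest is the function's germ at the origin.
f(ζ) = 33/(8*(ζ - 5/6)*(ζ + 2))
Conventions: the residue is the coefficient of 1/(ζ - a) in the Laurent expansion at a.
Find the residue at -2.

The residue is -99/68.

At the order-1 pole -2 set g(ζ) = (ζ - (-2))*f(ζ) = 33/(8*(ζ - 5/6)).
Simple pole: residue = g(a) at a = -2, which is -99/68.


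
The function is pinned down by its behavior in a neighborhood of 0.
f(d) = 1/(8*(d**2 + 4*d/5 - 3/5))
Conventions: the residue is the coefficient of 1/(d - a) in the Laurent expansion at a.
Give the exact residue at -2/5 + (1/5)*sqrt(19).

The factor d**2 + 4*d/5 - 3/5 splits as (d - a)(d - a') with a = -2/5 + (1/5)*sqrt(19), a' = -2/5 - (1/5)*sqrt(19). At the order-1 pole a set g(d) = (d - a)*f(d) = [1/8] / (d - a').
Simple pole: residue = g(a) at a = -2/5 + (1/5)*sqrt(19), which is (5/304)*sqrt(19).

The residue is (5/304)*sqrt(19).


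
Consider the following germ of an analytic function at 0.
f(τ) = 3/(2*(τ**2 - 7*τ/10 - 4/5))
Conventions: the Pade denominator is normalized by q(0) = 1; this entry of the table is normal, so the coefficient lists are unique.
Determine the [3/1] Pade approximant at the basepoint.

Taylor coefficients needed (expand at 0): a_0 = -15/8, a_1 = 105/64, a_2 = -1935/512, a_3 = 21945/4096, a_4 = -308415/32768.
Write the denominator as Q(τ) = 1 + q1*τ. Requiring Q*f - P = O(τ^5) with deg P <= 3 kills the coefficients of τ^4..τ^4 in Q*f:
  τ^4: a_4 + q1*a_3 = 0, i.e. -308415/32768 + (21945/4096)*q1 = 0.
Solving this linear system: q1 = 20561/11704.
The numerator is Q*f truncated at degree 3: P0 = a_0 = -15/8; P1 = a_1 + q1*a_0 = -9675/5852; P2 = a_2 + q1*a_1 = -375/418; P3 = a_3 + q1*a_2 = -1875/1463.

The Pade approximant has numerator coefficients [-15/8, -9675/5852, -375/418, -1875/1463]; denominator coefficients [1, 20561/11704].


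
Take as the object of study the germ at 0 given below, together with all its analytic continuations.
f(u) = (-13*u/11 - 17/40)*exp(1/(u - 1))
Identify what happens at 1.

The point is an essential singularity.

The exponent 1/(u - (1)) has a pole at 1, so exp(1/(u - (1))) takes every nonzero value near it: an essential singularity (not a pole of any order).


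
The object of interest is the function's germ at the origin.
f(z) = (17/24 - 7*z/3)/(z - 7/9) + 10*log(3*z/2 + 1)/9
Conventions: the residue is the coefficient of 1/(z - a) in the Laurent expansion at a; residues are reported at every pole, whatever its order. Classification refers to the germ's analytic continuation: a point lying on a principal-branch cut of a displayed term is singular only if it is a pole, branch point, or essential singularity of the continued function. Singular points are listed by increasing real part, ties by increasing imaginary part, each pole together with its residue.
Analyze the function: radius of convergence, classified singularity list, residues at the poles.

Denominator factor (z - 7/9): pole of order 1 at 7/9, modulus 7/9.
Branch term (10/9)*log(1 - z/(-2/3)): its argument vanishes at z = -2/3, a logarithmic branch point, modulus 2/3.
The radius of convergence is the smallest modulus among the singular points: 2/3.
The branch term is analytic at 7/9 and contributes nothing to the residue; only the rational part matters.
At the order-1 pole 7/9 set g(z) = (z - (7/9))*(rational part) = 17/24 - 7*z/3.
Simple pole: residue = g(a) at a = 7/9, which is -239/216.
List the singular points by increasing real part (a conjugate pair: the negative imaginary part first).

Radius of convergence at 0: 2/3.
At -2/3: a logarithmic branch point.
At 7/9: a pole of order 1; residue -239/216.


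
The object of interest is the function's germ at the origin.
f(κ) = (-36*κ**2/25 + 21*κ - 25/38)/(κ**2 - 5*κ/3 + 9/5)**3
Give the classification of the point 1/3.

Denominator factors: κ**2 - 5*κ/3 + 9/5 = 61/45 at κ = 1/3 — none vanishes.
So the germ continues analytically to 1/3.

The point is a regular point.


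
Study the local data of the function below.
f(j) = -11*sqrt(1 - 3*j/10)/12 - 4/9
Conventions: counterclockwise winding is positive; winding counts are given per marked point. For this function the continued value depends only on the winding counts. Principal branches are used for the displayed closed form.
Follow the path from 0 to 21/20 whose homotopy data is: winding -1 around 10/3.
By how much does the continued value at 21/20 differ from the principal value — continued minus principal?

Continued minus principal equals (11/120)*sqrt(274).

The rational part is single-valued and drops out of the difference; each branch term changes only by its own monodromy.
(-11/12)*sqrt(1 - j/(10/3)): winding -1 is odd, the square root flips sign, contributing -2*(-11/12)*sqrt(1 - (21/20)/(10/3)) = -2*(-11/12)*sqrt(137/200) = (11/120)*sqrt(274).
Summing the contributions at j = 21/20 gives (11/120)*sqrt(274).


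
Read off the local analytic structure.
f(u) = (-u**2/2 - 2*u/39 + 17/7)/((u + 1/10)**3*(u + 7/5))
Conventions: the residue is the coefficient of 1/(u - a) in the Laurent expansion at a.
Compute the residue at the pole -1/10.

At the order-3 pole -1/10 set g(u) = (u - (-1/10))^3*f(u) = (-u**2/2 - 2*u/39 + 17/7)/(u + 7/5).
Order-3 pole: residue = g''(a)/2; g''(-1/10) = 830120/599781, so the residue is 415060/599781.

The residue is 415060/599781.


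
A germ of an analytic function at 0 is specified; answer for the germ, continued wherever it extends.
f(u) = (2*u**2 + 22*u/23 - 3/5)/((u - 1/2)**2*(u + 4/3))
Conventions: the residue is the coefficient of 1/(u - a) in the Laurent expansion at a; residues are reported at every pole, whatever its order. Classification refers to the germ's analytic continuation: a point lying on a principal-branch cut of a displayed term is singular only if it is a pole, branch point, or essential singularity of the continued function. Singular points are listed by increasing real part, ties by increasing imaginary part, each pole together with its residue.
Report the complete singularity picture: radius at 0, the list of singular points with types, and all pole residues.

Denominator factor (u + 4/3): pole of order 1 at -4/3, modulus 4/3.
Denominator factor (u - 1/2)^2: pole of order 2 at 1/2, modulus 1/2.
The radius of convergence is the smallest modulus among the singular points: 1/2.
At the order-1 pole -4/3 set g(u) = (u - (-4/3))*f(u) = (2*u**2 + 22*u/23 - 3/5)/(u - 1/2)**2.
Simple pole: residue = g(a) at a = -4/3, which is 6956/13915.
At the order-2 pole 1/2 set g(u) = (u - (1/2))^2*f(u) = (2*u**2 + 22*u/23 - 3/5)/(u + 4/3).
Order-2 pole: residue = g'(a); g'(1/2) = 20874/13915, so the residue is 20874/13915.
List the singular points by increasing real part (a conjugate pair: the negative imaginary part first).

Radius of convergence at 0: 1/2.
At -4/3: a pole of order 1; residue 6956/13915.
At 1/2: a pole of order 2; residue 20874/13915.


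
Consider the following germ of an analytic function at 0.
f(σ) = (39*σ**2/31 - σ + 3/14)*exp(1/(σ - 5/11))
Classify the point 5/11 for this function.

The point is an essential singularity.

The exponent 1/(σ - (5/11)) has a pole at 5/11, so exp(1/(σ - (5/11))) takes every nonzero value near it: an essential singularity (not a pole of any order).


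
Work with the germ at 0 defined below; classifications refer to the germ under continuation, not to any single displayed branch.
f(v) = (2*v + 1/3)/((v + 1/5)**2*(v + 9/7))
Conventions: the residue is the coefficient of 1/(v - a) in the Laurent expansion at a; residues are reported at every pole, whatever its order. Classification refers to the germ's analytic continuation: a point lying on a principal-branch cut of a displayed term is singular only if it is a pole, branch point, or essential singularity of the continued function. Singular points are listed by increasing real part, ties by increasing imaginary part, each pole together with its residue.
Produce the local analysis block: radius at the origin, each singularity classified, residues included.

Radius of convergence at 0: 1/5.
At -9/7: a pole of order 1; residue -8225/4332.
At -1/5: a pole of order 2; residue 8225/4332.

Denominator factor (v + 1/5)^2: pole of order 2 at -1/5, modulus 1/5.
Denominator factor (v + 9/7): pole of order 1 at -9/7, modulus 9/7.
The radius of convergence is the smallest modulus among the singular points: 1/5.
At the order-1 pole -9/7 set g(v) = (v - (-9/7))*f(v) = (2*v + 1/3)/(v + 1/5)**2.
Simple pole: residue = g(a) at a = -9/7, which is -8225/4332.
At the order-2 pole -1/5 set g(v) = (v - (-1/5))^2*f(v) = (2*v + 1/3)/(v + 9/7).
Order-2 pole: residue = g'(a); g'(-1/5) = 8225/4332, so the residue is 8225/4332.
List the singular points by increasing real part (a conjugate pair: the negative imaginary part first).


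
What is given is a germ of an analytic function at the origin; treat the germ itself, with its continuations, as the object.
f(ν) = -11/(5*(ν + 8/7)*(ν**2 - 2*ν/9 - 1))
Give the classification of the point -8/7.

The point is a pole of order 1.

The denominator factor ν + 8/7 vanishes at -8/7 and appears to the power 1; the numerator there equals -11/5, nonzero, and no other factor vanishes.
Hence a pole whose order is the multiplicity, 1.


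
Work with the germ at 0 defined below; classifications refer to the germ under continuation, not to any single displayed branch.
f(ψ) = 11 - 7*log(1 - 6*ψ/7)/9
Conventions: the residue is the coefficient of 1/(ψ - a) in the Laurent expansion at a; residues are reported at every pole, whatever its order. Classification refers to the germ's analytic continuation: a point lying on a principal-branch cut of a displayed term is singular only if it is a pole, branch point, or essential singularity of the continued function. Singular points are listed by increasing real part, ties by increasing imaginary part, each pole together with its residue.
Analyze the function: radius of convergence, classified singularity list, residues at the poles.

Radius of convergence at 0: 7/6.
At 7/6: a logarithmic branch point.

Branch term (-7/9)*log(1 - ψ/(7/6)): its argument vanishes at ψ = 7/6, a logarithmic branch point, modulus 7/6.
The radius of convergence is the smallest modulus among the singular points: 7/6.


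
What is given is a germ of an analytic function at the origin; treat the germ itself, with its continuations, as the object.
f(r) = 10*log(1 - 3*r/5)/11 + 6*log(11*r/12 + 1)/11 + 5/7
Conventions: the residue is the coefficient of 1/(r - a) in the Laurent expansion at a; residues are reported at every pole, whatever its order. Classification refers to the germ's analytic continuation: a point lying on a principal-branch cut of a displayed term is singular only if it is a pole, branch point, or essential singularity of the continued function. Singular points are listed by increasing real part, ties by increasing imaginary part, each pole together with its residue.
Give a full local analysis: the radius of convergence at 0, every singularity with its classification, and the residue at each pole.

Branch term (10/11)*log(1 - r/(5/3)): its argument vanishes at r = 5/3, a logarithmic branch point, modulus 5/3.
Branch term (6/11)*log(1 - r/(-12/11)): its argument vanishes at r = -12/11, a logarithmic branch point, modulus 12/11.
The radius of convergence is the smallest modulus among the singular points: 12/11.
List the singular points by increasing real part (a conjugate pair: the negative imaginary part first).

Radius of convergence at 0: 12/11.
At -12/11: a logarithmic branch point.
At 5/3: a logarithmic branch point.


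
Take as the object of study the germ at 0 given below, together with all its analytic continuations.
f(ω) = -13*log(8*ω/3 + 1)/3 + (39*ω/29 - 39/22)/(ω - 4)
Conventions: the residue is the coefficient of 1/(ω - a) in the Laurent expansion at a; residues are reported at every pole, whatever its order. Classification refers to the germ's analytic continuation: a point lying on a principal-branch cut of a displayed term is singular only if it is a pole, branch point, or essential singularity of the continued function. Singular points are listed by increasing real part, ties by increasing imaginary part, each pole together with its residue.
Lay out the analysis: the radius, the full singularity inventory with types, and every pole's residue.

Radius of convergence at 0: 3/8.
At -3/8: a logarithmic branch point.
At 4: a pole of order 1; residue 2301/638.

Denominator factor (ω - 4): pole of order 1 at 4, modulus 4.
Branch term (-13/3)*log(1 - ω/(-3/8)): its argument vanishes at ω = -3/8, a logarithmic branch point, modulus 3/8.
The radius of convergence is the smallest modulus among the singular points: 3/8.
The branch term is analytic at 4 and contributes nothing to the residue; only the rational part matters.
At the order-1 pole 4 set g(ω) = (ω - (4))*(rational part) = 39*ω/29 - 39/22.
Simple pole: residue = g(a) at a = 4, which is 2301/638.
List the singular points by increasing real part (a conjugate pair: the negative imaginary part first).


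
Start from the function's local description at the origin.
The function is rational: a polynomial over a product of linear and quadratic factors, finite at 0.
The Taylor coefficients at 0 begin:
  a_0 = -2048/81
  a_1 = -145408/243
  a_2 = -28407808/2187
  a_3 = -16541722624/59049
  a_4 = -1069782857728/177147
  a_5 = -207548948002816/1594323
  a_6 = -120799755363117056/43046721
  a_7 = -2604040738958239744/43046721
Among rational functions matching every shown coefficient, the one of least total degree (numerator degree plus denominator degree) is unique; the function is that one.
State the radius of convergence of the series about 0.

No rational of total degree below 5 reproduces all 8 coefficients; solving the [0/5] Pade equations on them gives f(ν) = -3/((ν - 9/8)**3*(ν**2 + 7*ν/4 - 1/12)), whose expansion matches every shown term.
Denominator factor (ν**2 + 7*ν/4 - 1/12): discriminant 163/48, real irrational roots -7/8 + (1/24)*sqrt(489) and -7/8 - (1/24)*sqrt(489); poles of order 1, moduli -7/8 + (1/24)*sqrt(489) and 7/8 + (1/24)*sqrt(489).
Denominator factor (ν - 9/8)^3: pole of order 3 at 9/8, modulus 9/8.
The radius of convergence is the smallest modulus among the singular points: -7/8 + (1/24)*sqrt(489).

The radius of convergence is -7/8 + (1/24)*sqrt(489).


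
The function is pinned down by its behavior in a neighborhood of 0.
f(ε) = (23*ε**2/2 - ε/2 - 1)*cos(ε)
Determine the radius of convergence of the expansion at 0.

The radius of convergence is infinite.

The factor cos(ε) is entire and contributes no finite singular point.
The polynomial part has no poles.
No finite singular points: the Taylor series at 0 converges everywhere.


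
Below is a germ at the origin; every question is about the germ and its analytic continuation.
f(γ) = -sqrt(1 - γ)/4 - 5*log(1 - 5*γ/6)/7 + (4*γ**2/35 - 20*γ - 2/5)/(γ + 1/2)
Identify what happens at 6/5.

The point is a logarithmic branch point.

The term (-5/7)*log(1 - γ/(6/5)) has argument 1 - 6/5/(6/5) = 0 at 6/5: a logarithmic (infinitely-sheeted) branch point; the remaining terms are analytic or single-valued there.


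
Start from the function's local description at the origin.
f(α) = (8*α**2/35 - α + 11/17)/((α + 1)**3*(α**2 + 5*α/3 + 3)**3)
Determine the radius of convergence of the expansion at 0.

The radius of convergence is 1.

Denominator factor (α**2 + 5*α/3 + 3)^3: discriminant -83/9, complex-conjugate roots (-5/6) + ((1/6)*sqrt(83))*i and (-5/6) - ((1/6)*sqrt(83))*i; poles of order 3, moduli sqrt(3) and sqrt(3).
Denominator factor (α + 1)^3: pole of order 3 at -1, modulus 1.
The radius of convergence is the smallest modulus among the singular points: 1.


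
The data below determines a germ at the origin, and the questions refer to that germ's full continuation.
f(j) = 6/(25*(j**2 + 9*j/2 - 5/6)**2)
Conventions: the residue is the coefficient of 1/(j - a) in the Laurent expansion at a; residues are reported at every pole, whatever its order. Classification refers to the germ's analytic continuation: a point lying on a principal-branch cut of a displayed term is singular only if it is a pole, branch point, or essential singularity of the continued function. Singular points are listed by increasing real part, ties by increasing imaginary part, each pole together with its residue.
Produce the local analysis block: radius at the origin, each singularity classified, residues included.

Denominator factor (j**2 + 9*j/2 - 5/6)^2: discriminant 283/12, real irrational roots -9/4 + (1/12)*sqrt(849) and -9/4 - (1/12)*sqrt(849); poles of order 2, moduli -9/4 + (1/12)*sqrt(849) and 9/4 + (1/12)*sqrt(849).
The radius of convergence is the smallest modulus among the singular points: -9/4 + (1/12)*sqrt(849).
The factor j**2 + 9*j/2 - 5/6 splits as (j - a)(j - a') with a = -9/4 - (1/12)*sqrt(849), a' = -9/4 + (1/12)*sqrt(849). At the order-2 pole a set g(j) = (j - a)^2*f(j) = [6/25] / (j - a')^2.
Order-2 pole: residue = g'(a); g'(-9/4 - (1/12)*sqrt(849)) = (288/2002225)*sqrt(849), so the residue is (288/2002225)*sqrt(849).
The factor j**2 + 9*j/2 - 5/6 splits as (j - a)(j - a') with a = -9/4 + (1/12)*sqrt(849), a' = -9/4 - (1/12)*sqrt(849). At the order-2 pole a set g(j) = (j - a)^2*f(j) = [6/25] / (j - a')^2.
Order-2 pole: residue = g'(a); g'(-9/4 + (1/12)*sqrt(849)) = -(288/2002225)*sqrt(849), so the residue is -(288/2002225)*sqrt(849).
List the singular points by increasing real part (a conjugate pair: the negative imaginary part first).

Radius of convergence at 0: -9/4 + (1/12)*sqrt(849).
At -9/4 - (1/12)*sqrt(849): a pole of order 2; residue (288/2002225)*sqrt(849).
At -9/4 + (1/12)*sqrt(849): a pole of order 2; residue -(288/2002225)*sqrt(849).


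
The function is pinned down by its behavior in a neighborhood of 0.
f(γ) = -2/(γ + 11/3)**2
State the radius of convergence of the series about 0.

The radius of convergence is 11/3.

Denominator factor (γ + 11/3)^2: pole of order 2 at -11/3, modulus 11/3.
The radius of convergence is the smallest modulus among the singular points: 11/3.


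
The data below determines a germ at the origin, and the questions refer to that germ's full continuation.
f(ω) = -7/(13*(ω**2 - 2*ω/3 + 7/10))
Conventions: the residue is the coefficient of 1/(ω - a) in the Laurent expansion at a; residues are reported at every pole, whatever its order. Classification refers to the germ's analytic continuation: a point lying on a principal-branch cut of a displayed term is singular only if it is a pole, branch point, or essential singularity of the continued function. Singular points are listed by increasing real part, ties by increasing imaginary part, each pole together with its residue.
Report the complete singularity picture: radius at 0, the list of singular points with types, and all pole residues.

Radius of convergence at 0: (1/10)*sqrt(70).
At (1/3) - ((1/30)*sqrt(530))*i: a pole of order 1; residue -((21/1378)*sqrt(530))*i.
At (1/3) + ((1/30)*sqrt(530))*i: a pole of order 1; residue ((21/1378)*sqrt(530))*i.

Denominator factor (ω**2 - 2*ω/3 + 7/10): discriminant -106/45, complex-conjugate roots (1/3) + ((1/30)*sqrt(530))*i and (1/3) - ((1/30)*sqrt(530))*i; poles of order 1, moduli (1/10)*sqrt(70) and (1/10)*sqrt(70).
The radius of convergence is the smallest modulus among the singular points: (1/10)*sqrt(70).
The factor ω**2 - 2*ω/3 + 7/10 splits as (ω - a)(ω - a') with a = (1/3) - ((1/30)*sqrt(530))*i, a' = (1/3) + ((1/30)*sqrt(530))*i. At the order-1 pole a set g(ω) = (ω - a)*f(ω) = [-7/13] / (ω - a').
Simple pole: residue = g(a) at a = (1/3) - ((1/30)*sqrt(530))*i, which is -((21/1378)*sqrt(530))*i.
The factor ω**2 - 2*ω/3 + 7/10 splits as (ω - a)(ω - a') with a = (1/3) + ((1/30)*sqrt(530))*i, a' = (1/3) - ((1/30)*sqrt(530))*i. At the order-1 pole a set g(ω) = (ω - a)*f(ω) = [-7/13] / (ω - a').
Simple pole: residue = g(a) at a = (1/3) + ((1/30)*sqrt(530))*i, which is ((21/1378)*sqrt(530))*i.
List the singular points by increasing real part (a conjugate pair: the negative imaginary part first).


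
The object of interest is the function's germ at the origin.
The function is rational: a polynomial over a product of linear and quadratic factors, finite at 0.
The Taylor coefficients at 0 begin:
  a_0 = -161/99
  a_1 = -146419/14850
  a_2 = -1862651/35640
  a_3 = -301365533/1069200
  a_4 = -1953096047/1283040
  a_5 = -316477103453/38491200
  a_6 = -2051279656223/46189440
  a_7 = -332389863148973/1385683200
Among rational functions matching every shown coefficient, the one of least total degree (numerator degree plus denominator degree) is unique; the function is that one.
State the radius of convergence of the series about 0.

The radius of convergence is 5/4 - (1/28)*sqrt(889).

No rational of total degree below 4 reproduces all 8 coefficients; solving the [2/2] Pade equations on them gives f(z) = (5*z**2/8 - 4*z/25 - 23/33)/(z**2 - 5*z/2 + 3/7), whose expansion matches every shown term.
Denominator factor (z**2 - 5*z/2 + 3/7): discriminant 127/28, real irrational roots 5/4 + (1/28)*sqrt(889) and 5/4 - (1/28)*sqrt(889); poles of order 1, moduli 5/4 + (1/28)*sqrt(889) and 5/4 - (1/28)*sqrt(889).
The radius of convergence is the smallest modulus among the singular points: 5/4 - (1/28)*sqrt(889).


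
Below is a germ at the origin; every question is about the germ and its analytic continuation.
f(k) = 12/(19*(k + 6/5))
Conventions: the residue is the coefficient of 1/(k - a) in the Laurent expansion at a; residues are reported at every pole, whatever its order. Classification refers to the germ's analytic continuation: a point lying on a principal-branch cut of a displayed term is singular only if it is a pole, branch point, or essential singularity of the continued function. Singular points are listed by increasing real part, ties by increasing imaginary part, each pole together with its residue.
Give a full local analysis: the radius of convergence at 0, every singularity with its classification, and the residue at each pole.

Denominator factor (k + 6/5): pole of order 1 at -6/5, modulus 6/5.
The radius of convergence is the smallest modulus among the singular points: 6/5.
At the order-1 pole -6/5 set g(k) = (k - (-6/5))*f(k) = 12/19.
Simple pole: residue = g(a) at a = -6/5, which is 12/19.

Radius of convergence at 0: 6/5.
At -6/5: a pole of order 1; residue 12/19.
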